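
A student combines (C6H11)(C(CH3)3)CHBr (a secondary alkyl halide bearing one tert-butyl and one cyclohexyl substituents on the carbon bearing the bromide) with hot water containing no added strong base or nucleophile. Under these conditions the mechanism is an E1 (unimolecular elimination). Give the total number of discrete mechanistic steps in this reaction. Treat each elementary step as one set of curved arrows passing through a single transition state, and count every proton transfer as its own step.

3

Step 1: Ionisation: the C–Br σ-bond cleaves heterolytically; both bonding electrons depart with Br⁻, leaving a secondary carbocation at the α-carbon.
Step 2: A 1,2-hydride shift from the adjacent cyclohexyl carbon moves the positive charge from the secondary centre to an adjacent carbon, generating a more stable tertiary carbocation.
Step 3: A water molecule (solvent) deprotonates a β-carbon; as the C–H bond breaks, those electrons form the new alkene π bond.
Total: 3 elementary steps.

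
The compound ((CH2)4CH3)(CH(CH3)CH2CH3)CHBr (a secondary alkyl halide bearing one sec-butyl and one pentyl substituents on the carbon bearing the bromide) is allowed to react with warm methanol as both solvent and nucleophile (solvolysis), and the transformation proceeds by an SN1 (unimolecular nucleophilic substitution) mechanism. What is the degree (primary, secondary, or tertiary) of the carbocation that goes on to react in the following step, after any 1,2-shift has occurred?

Step 1: Ionisation: the C–Br σ-bond cleaves heterolytically; both bonding electrons depart with Br⁻, leaving a secondary carbocation at the α-carbon.
Step 2: Carbocation rearrangement: a 1,2-hydride shift from the adjacent sec-butyl carbon converts the initially-formed secondary cation into the more stable tertiary cation.
The cation rearranges from secondary to tertiary via a 1,2-hydride shift from the adjacent sec-butyl carbon; the tertiary cation is what reacts next.

tertiary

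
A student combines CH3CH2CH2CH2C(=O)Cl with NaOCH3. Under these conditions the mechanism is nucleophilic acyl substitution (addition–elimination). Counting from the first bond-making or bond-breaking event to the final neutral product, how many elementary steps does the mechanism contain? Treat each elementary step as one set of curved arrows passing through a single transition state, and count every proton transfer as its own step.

2

Step 1: CH3O⁻ adds to the carbonyl carbon; the C=O π electrons shift onto oxygen and a tetrahedral alkoxide intermediate forms.
Step 2: Collapse of the tetrahedral intermediate: the alkoxide oxygen pushes its lone pair back to re-form C=O while Cl⁻ leaves.
Total: 2 elementary steps.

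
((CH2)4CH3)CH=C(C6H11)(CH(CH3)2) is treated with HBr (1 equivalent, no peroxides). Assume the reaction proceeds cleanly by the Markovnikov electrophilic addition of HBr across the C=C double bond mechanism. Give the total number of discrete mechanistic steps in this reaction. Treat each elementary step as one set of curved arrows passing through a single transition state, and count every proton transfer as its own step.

2

Step 1: Protonation of the alkene by HBr: the π bond acts as the nucleophile and picks up H⁺, giving the more stable (Markovnikov) tertiary carbocation. The H–Br bond breaks heterolytically, releasing Br⁻.
(No 1,2-shift: no single shift to an adjacent carbon would give a more stable cation.)
Step 2: The Br⁻ anion donates a lone pair to the carbocation, forming the new C–Br σ-bond and giving the neutral alkyl halide.
Total: 2 elementary steps.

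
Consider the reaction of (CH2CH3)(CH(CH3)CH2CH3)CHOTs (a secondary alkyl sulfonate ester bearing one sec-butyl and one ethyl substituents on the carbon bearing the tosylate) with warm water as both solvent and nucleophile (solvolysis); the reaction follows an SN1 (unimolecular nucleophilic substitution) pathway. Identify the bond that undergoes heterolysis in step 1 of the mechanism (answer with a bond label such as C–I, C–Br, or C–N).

Step 1: Unassisted departure of TsO⁻ (taking the C–O bonding pair) generates a secondary carbocation.
The bond broken in this step is the C–O bond.

C–O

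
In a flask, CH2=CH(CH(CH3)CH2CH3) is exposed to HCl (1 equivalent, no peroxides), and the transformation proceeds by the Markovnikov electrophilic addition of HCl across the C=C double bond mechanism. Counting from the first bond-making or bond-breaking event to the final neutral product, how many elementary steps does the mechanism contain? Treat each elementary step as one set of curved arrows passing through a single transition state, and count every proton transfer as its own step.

Step 1: Electrophilic addition begins with the π(C=C) electrons forming a bond to the proton of HCl. Following Markovnikov's rule, the resulting cation is secondary. The H–Cl bond breaks heterolytically, releasing Cl⁻.
Step 2: Carbocation rearrangement: a 1,2-hydride shift from the adjacent sec-butyl carbon converts the initially-formed secondary cation into the more stable tertiary cation.
Step 3: Cl⁻ captures the cation: a lone pair on Cl⁻ fills the empty p orbital, producing the alkyl halide product.
Total: 3 elementary steps.

3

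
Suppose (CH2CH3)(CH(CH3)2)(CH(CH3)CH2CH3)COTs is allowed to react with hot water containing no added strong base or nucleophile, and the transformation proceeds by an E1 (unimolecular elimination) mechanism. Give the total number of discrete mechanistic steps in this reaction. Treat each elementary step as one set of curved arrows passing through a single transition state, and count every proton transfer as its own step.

2

Step 1: The C–O bond breaks with both electrons going to the tosylate; TsO⁻ leaves and a tertiary carbocation remains.
(No 1,2-shift: no single shift to an adjacent carbon would give a more stable cation.)
Step 2: Loss of a β-proton to a water molecule of the solvent: the C–H bonding pair collapses toward the cationic carbon to form the C=C π bond, yielding the alkene.
Total: 2 elementary steps.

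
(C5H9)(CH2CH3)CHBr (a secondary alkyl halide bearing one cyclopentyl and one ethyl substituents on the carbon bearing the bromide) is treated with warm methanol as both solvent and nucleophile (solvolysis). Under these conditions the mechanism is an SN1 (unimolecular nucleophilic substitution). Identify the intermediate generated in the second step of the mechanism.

tertiary carbocation

Step 1: Rate-determining heterolysis of the C–Br bond gives Br⁻ and a secondary carbocation.
Step 2: A 1,2-hydride shift from the adjacent cyclopentyl carbon moves the positive charge from the secondary centre to an adjacent carbon, generating a more stable tertiary carbocation.
After step 2 the species present is a tertiary carbocation.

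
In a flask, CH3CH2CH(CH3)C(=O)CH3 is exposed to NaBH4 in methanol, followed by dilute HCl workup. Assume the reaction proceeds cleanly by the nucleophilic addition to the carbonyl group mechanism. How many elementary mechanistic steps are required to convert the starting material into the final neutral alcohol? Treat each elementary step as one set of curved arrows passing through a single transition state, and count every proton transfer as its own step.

Step 1: A lone pair / filled orbital on H⁻ (delivered from BH4⁻) attacks the electrophilic carbonyl carbon; the π(C=O) electrons shift onto oxygen, producing a tetrahedral alkoxide intermediate.
Step 2: The alkoxide picks up a proton during dilute HCl workup to yield an alcohol.
Total: 2 elementary steps.

2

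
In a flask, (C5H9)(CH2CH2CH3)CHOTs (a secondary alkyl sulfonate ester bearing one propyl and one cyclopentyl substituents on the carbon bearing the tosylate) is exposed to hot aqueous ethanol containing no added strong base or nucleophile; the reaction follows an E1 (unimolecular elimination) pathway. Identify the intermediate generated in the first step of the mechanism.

secondary carbocation

Step 1: The C–O bond breaks with both electrons going to the tosylate; TsO⁻ leaves and a secondary carbocation remains.
After step 1 the species present is a secondary carbocation.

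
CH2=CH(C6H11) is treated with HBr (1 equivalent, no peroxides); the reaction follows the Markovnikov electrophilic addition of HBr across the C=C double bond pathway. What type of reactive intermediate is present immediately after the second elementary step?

tertiary carbocation

Step 1: The π electrons of the C=C bond attack a proton of HBr; Markovnikov addition places the new C–H on the less-substituted alkene carbon, so the positive charge ends up on the more-substituted carbon — a secondary carbocation. The H–Br bond breaks heterolytically, releasing Br⁻.
Step 2: A hydride (H with its bonding pair) migrates from the adjacent cyclohexyl carbon to the cationic centre — a 1,2-hydride shift — upgrading the secondary cation to a tertiary one.
After step 2 the species present is a tertiary carbocation.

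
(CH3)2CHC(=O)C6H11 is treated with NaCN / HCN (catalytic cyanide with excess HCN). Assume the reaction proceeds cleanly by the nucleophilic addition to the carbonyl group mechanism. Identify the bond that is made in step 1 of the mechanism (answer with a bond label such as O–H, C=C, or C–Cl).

Step 1: A lone pair / filled orbital on CN⁻ attacks the electrophilic carbonyl carbon; the π(C=O) electrons shift onto oxygen, producing a tetrahedral alkoxide intermediate.
The bond formed in this step is the C–C bond.

C–C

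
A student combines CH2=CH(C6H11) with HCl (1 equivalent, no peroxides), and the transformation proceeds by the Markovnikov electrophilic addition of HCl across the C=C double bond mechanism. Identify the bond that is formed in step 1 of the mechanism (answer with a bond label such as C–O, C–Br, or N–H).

Step 1: Protonation of the alkene by HCl: the π bond acts as the nucleophile and picks up H⁺, giving the more stable (Markovnikov) secondary carbocation. The H–Cl bond breaks heterolytically, releasing Cl⁻.
The bond formed in this step is the C–H bond.

C–H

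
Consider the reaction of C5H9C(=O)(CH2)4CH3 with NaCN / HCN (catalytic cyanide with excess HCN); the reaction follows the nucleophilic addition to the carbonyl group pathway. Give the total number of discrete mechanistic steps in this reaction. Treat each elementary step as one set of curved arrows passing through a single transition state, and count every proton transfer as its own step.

2

Step 1: A lone pair / filled orbital on CN⁻ attacks the electrophilic carbonyl carbon; the π(C=O) electrons shift onto oxygen, producing a tetrahedral alkoxide intermediate.
Step 2: The alkoxide is protonated in situ by undissociated HCN, yielding a cyanohydrin; the CN⁻ so formed carries on the cycle.
Total: 2 elementary steps.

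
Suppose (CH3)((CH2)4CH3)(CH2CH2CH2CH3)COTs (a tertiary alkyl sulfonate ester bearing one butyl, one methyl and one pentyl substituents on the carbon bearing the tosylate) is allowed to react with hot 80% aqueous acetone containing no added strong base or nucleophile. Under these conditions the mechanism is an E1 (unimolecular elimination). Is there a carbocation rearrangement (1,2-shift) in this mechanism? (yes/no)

no

The first-formed carbocation is tertiary.
No single 1,2-shift to an adjacent carbon would produce a more-substituted cation than the one already present, so no rearrangement occurs.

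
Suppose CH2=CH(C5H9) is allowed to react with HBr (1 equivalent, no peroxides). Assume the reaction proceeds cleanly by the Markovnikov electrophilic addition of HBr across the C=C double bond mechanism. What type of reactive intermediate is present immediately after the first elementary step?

Step 1: The π electrons of the C=C bond attack a proton of HBr; Markovnikov addition places the new C–H on the less-substituted alkene carbon, so the positive charge ends up on the more-substituted carbon — a secondary carbocation. The H–Br bond breaks heterolytically, releasing Br⁻.
After step 1 the species present is a secondary carbocation.

secondary carbocation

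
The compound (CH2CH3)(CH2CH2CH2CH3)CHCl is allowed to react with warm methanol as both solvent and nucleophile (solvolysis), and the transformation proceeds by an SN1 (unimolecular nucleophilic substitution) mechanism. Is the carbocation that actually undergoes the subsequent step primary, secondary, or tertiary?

secondary

Step 1: Rate-determining heterolysis of the C–Cl bond gives Cl⁻ and a secondary carbocation.
No single 1,2-shift to an adjacent carbon would give a more-substituted cation, so no rearrangement occurs.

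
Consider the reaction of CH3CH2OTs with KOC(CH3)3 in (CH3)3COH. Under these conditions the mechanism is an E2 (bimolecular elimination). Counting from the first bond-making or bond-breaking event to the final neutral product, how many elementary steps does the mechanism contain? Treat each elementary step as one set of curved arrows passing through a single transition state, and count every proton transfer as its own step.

1

Step 1: In one step, (CH3)3CO⁻ pulls off a β-proton, the C–O bond cleaves, and a C=C double bond forms between the α- and β-carbons (E2, anti elimination).
Total: 1 elementary step.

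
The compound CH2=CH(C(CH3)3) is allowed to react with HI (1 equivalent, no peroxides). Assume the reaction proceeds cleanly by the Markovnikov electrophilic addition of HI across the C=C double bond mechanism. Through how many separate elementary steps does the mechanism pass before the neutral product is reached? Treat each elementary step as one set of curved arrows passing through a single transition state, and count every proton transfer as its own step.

Step 1: The π electrons of the C=C bond attack a proton of HI; Markovnikov addition places the new C–H on the less-substituted alkene carbon, so the positive charge ends up on the more-substituted carbon — a secondary carbocation. The H–I bond breaks heterolytically, releasing I⁻.
Step 2: A 1,2-methyl shift from the adjacent tert-butyl carbon moves the positive charge from the secondary centre to an adjacent carbon, generating a more stable tertiary carbocation.
Step 3: Nucleophilic attack by I⁻ on the carbocation completes the addition, giving R–I.
Total: 3 elementary steps.

3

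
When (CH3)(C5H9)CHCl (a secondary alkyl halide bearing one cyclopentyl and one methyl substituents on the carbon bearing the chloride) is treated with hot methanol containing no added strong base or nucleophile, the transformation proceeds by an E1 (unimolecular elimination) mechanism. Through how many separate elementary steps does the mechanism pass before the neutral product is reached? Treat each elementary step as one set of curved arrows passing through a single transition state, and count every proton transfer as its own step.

3

Step 1: Rate-determining heterolysis of the C–Cl bond gives Cl⁻ and a secondary carbocation.
Step 2: Carbocation rearrangement: a 1,2-hydride shift from the adjacent cyclopentyl carbon converts the initially-formed secondary cation into the more stable tertiary cation.
Step 3: A methanol molecule (solvent) deprotonates a β-carbon; as the C–H bond breaks, those electrons form the new alkene π bond.
Total: 3 elementary steps.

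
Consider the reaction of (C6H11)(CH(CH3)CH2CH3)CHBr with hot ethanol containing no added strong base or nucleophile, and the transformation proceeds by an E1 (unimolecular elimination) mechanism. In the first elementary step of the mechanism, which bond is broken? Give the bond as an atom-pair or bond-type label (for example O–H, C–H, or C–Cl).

C–Br

Step 1: Unassisted departure of Br⁻ (taking the C–Br bonding pair) generates a secondary carbocation.
The bond broken in this step is the C–Br bond.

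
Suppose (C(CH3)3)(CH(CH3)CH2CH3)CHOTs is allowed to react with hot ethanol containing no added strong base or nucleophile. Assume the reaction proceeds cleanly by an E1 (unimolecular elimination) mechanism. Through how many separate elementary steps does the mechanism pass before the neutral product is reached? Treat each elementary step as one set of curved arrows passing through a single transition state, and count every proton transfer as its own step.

Step 1: Rate-determining heterolysis of the C–O bond gives TsO⁻ and a secondary carbocation.
Step 2: A hydride (H with its bonding pair) migrates from the adjacent sec-butyl carbon to the cationic centre — a 1,2-hydride shift — upgrading the secondary cation to a tertiary one.
Step 3: A weak base (an ethanol molecule from the solvent) removes a proton from a carbon adjacent to the cationic centre; the electrons of that C–H bond become the new π(C=C) bond, giving the alkene.
Total: 3 elementary steps.

3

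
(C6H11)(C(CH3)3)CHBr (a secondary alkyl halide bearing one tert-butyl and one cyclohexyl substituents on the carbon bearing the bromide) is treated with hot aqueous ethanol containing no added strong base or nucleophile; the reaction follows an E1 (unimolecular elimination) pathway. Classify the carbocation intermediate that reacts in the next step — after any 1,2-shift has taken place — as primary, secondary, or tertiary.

Step 1: The C–Br bond breaks with both electrons going to the bromide; Br⁻ leaves and a secondary carbocation remains.
Step 2: A 1,2-hydride shift from the adjacent cyclohexyl carbon moves the positive charge from the secondary centre to an adjacent carbon, generating a more stable tertiary carbocation.
The cation rearranges from secondary to tertiary via a 1,2-hydride shift from the adjacent cyclohexyl carbon; the tertiary cation is what reacts next.

tertiary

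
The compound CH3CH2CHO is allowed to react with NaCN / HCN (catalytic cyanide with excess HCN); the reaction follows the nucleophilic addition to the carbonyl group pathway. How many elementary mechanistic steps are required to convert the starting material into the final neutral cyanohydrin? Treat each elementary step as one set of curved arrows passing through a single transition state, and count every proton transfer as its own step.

Step 1: Nucleophilic addition: CN⁻ adds to the carbonyl carbon, pushing the π(C=O) electron pair onto oxygen and giving a tetrahedral alkoxide.
Step 2: Proton transfer from HCN to the alkoxide furnishes a cyanohydrin (and releases another CN⁻ to continue the reaction).
Total: 2 elementary steps.

2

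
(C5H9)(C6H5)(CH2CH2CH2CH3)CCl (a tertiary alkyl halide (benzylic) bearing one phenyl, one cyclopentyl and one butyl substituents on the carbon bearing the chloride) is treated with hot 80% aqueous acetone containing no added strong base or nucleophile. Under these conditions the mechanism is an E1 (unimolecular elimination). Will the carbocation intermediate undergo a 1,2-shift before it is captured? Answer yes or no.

The first-formed carbocation is tertiary.
No single 1,2-shift to an adjacent carbon would produce a more-substituted cation than the one already present, so no rearrangement occurs.

no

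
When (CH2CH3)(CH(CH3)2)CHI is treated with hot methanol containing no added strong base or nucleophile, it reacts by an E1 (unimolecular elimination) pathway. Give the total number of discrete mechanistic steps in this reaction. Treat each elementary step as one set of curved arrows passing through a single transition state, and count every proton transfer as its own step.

Step 1: The C–I bond breaks with both electrons going to the iodide; I⁻ leaves and a secondary carbocation remains.
Step 2: Carbocation rearrangement: a 1,2-hydride shift from the adjacent isopropyl carbon converts the initially-formed secondary cation into the more stable tertiary cation.
Step 3: Loss of a β-proton to a methanol molecule of the solvent: the C–H bonding pair collapses toward the cationic carbon to form the C=C π bond, yielding the alkene.
Total: 3 elementary steps.

3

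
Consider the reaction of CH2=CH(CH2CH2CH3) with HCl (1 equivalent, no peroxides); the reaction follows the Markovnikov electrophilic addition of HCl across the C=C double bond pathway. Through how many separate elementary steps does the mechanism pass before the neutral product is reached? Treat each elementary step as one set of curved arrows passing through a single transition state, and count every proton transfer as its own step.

2

Step 1: The π electrons of the C=C bond attack a proton of HCl; Markovnikov addition places the new C–H on the less-substituted alkene carbon, so the positive charge ends up on the more-substituted carbon — a secondary carbocation. The H–Cl bond breaks heterolytically, releasing Cl⁻.
(No 1,2-shift: no single shift to an adjacent carbon would give a more stable cation.)
Step 2: The Cl⁻ anion donates a lone pair to the carbocation, forming the new C–Cl σ-bond and giving the neutral alkyl halide.
Total: 2 elementary steps.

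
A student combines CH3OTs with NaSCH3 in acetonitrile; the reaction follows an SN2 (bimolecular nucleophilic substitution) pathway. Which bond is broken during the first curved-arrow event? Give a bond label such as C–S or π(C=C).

C–O

Step 1: Backside attack by CH3S⁻ on the carbon bearing the tosylate: the new C–S bond forms as the C–O bond breaks, with Walden inversion at carbon.
The bond broken in this step is the C–O bond.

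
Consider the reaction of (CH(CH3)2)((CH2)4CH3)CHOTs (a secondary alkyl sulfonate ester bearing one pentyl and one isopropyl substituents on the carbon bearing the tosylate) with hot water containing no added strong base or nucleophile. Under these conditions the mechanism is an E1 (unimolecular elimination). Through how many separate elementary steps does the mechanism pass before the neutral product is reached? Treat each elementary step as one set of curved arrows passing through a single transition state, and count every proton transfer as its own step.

Step 1: The C–O bond breaks with both electrons going to the tosylate; TsO⁻ leaves and a secondary carbocation remains.
Step 2: Carbocation rearrangement: a 1,2-hydride shift from the adjacent isopropyl carbon converts the initially-formed secondary cation into the more stable tertiary cation.
Step 3: A weak base (a water molecule from the solvent) removes a proton from a carbon adjacent to the cationic centre; the electrons of that C–H bond become the new π(C=C) bond, giving the alkene.
Total: 3 elementary steps.

3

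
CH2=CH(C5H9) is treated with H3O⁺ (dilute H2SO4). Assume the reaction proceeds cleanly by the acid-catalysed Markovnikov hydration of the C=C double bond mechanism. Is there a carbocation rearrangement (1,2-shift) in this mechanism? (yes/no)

yes

The first-formed carbocation is secondary.
The adjacent cyclopentyl carbon already bears 2 other carbon substituents and has a hydrogen to migrate; after a 1,2-hydride shift from that carbon the positive charge sits on a tertiary centre.
Tertiary is more stable than secondary, so the shift occurs.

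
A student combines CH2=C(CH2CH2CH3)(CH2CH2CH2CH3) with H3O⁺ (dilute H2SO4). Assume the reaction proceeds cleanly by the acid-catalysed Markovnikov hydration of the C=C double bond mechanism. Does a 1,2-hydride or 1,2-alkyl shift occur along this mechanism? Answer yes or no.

no

The first-formed carbocation is tertiary.
No single 1,2-shift to an adjacent carbon would produce a more-substituted cation than the one already present, so no rearrangement occurs.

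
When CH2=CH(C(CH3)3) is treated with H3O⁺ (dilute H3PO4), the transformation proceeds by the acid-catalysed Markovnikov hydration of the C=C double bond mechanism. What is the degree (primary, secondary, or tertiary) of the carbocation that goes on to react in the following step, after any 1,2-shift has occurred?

Step 1: Electrophilic addition begins with the π(C=C) electrons forming a bond to the proton of H3O⁺. Following Markovnikov's rule, the resulting cation is secondary. H2O is released.
Step 2: Carbocation rearrangement: a 1,2-methyl shift from the adjacent tert-butyl carbon converts the initially-formed secondary cation into the more stable tertiary cation.
The cation rearranges from secondary to tertiary via a 1,2-methyl shift from the adjacent tert-butyl carbon; the tertiary cation is what reacts next.

tertiary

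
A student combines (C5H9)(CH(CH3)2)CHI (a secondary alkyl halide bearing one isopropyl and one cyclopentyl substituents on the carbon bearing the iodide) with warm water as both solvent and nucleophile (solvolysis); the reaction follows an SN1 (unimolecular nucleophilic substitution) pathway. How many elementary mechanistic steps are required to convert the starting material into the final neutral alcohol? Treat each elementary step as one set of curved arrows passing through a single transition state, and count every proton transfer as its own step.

4

Step 1: The C–I bond breaks with both electrons going to the iodide; I⁻ leaves and a secondary carbocation remains.
Step 2: A hydride (H with its bonding pair) migrates from the adjacent isopropyl carbon to the cationic centre — a 1,2-hydride shift — upgrading the secondary cation to a tertiary one.
Step 3: A lone pair on the oxygen of H2O attacks the carbocation, forming a new C–O σ-bond and an oxonium ion.
Step 4: Deprotonation of the oxonium oxygen by solvent water yields the neutral alcohol.
Total: 4 elementary steps.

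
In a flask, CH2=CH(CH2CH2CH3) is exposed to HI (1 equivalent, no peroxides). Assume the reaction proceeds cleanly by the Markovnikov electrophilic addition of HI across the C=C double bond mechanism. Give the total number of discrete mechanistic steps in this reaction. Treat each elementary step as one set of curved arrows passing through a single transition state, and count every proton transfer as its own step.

2

Step 1: Protonation of the alkene by HI: the π bond acts as the nucleophile and picks up H⁺, giving the more stable (Markovnikov) secondary carbocation. The H–I bond breaks heterolytically, releasing I⁻.
(No 1,2-shift: no single shift to an adjacent carbon would give a more stable cation.)
Step 2: I⁻ captures the cation: a lone pair on I⁻ fills the empty p orbital, producing the alkyl halide product.
Total: 2 elementary steps.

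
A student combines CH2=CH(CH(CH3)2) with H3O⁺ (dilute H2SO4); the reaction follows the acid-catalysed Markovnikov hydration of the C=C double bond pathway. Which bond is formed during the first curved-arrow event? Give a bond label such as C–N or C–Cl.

Step 1: The π electrons of the C=C bond attack a proton of H3O⁺; Markovnikov addition places the new C–H on the less-substituted alkene carbon, so the positive charge ends up on the more-substituted carbon — a secondary carbocation. H2O is released.
The bond formed in this step is the C–H bond.

C–H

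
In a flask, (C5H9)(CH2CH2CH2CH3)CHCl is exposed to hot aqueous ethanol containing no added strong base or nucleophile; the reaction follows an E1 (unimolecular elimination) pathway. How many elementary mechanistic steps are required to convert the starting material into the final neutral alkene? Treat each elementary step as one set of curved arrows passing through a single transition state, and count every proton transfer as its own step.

3

Step 1: Rate-determining heterolysis of the C–Cl bond gives Cl⁻ and a secondary carbocation.
Step 2: A hydride (H with its bonding pair) migrates from the adjacent cyclopentyl carbon to the cationic centre — a 1,2-hydride shift — upgrading the secondary cation to a tertiary one.
Step 3: Loss of a β-proton to a water (or ethanol) molecule of the solvent: the C–H bonding pair collapses toward the cationic carbon to form the C=C π bond, yielding the alkene.
Total: 3 elementary steps.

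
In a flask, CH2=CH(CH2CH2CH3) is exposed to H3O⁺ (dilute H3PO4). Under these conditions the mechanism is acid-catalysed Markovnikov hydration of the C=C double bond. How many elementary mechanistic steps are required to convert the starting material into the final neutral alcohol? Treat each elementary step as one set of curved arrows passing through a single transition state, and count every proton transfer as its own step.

Step 1: The π electrons of the C=C bond attack a proton of H3O⁺; Markovnikov addition places the new C–H on the less-substituted alkene carbon, so the positive charge ends up on the more-substituted carbon — a secondary carbocation. H2O is released.
(No 1,2-shift: no single shift to an adjacent carbon would give a more stable cation.)
Step 2: Nucleophilic capture of the cation by H2O produces the protonated alcohol (an oxonium ion).
Step 3: Deprotonation of the oxonium ion by a water molecule delivers the neutral alcohol and regenerates the acid catalyst.
Total: 3 elementary steps.

3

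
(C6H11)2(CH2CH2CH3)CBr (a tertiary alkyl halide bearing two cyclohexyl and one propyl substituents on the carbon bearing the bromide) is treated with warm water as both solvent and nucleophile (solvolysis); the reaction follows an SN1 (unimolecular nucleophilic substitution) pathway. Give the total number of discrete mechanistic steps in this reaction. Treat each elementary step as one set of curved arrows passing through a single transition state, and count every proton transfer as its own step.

Step 1: Unassisted departure of Br⁻ (taking the C–Br bonding pair) generates a tertiary carbocation.
(No 1,2-shift: no single shift to an adjacent carbon would give a more stable cation.)
Step 2: A lone pair on the oxygen of H2O attacks the carbocation, forming a new C–O σ-bond and an oxonium ion.
Step 3: Proton transfer from the O–H of the oxonium ion to a solvent molecule delivers the neutral alcohol.
Total: 3 elementary steps.

3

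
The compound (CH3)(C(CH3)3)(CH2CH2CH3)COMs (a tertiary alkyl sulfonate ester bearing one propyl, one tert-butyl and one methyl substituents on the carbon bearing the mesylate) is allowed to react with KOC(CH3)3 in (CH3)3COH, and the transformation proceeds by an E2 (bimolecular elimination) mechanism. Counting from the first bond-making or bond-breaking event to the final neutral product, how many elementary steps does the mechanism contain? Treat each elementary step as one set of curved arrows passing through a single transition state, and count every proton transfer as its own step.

Step 1: In one step, (CH3)3CO⁻ pulls off a β-proton, the C–O bond cleaves, and a C=C double bond forms between the α- and β-carbons (E2, anti elimination).
Total: 1 elementary step.

1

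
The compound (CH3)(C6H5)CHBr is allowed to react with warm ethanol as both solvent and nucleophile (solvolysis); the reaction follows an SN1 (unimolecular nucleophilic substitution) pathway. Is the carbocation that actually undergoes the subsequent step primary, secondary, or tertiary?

Step 1: Unassisted departure of Br⁻ (taking the C–Br bonding pair) generates a secondary carbocation.
No single 1,2-shift to an adjacent carbon would give a more-substituted cation, so no rearrangement occurs.

secondary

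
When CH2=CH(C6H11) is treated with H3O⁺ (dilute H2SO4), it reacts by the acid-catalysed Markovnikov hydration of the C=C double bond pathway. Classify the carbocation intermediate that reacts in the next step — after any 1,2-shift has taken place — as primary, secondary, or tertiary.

tertiary

Step 1: The π electrons of the C=C bond attack a proton of H3O⁺; Markovnikov addition places the new C–H on the less-substituted alkene carbon, so the positive charge ends up on the more-substituted carbon — a secondary carbocation. H2O is released.
Step 2: A hydride (H with its bonding pair) migrates from the adjacent cyclohexyl carbon to the cationic centre — a 1,2-hydride shift — upgrading the secondary cation to a tertiary one.
The cation rearranges from secondary to tertiary via a 1,2-hydride shift from the adjacent cyclohexyl carbon; the tertiary cation is what reacts next.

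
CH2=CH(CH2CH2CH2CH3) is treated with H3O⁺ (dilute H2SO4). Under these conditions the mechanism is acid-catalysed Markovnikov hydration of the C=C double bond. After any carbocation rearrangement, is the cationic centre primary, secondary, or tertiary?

Step 1: Electrophilic addition begins with the π(C=C) electrons forming a bond to the proton of H3O⁺. Following Markovnikov's rule, the resulting cation is secondary. H2O is released.
No single 1,2-shift to an adjacent carbon would give a more-substituted cation, so no rearrangement occurs.

secondary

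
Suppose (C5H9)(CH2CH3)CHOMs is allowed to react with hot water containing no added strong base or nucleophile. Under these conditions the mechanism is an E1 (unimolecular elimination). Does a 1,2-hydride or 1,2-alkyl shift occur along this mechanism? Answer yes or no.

The first-formed carbocation is secondary.
The adjacent cyclopentyl carbon already bears 2 other carbon substituents and has a hydrogen to migrate; after a 1,2-hydride shift from that carbon the positive charge sits on a tertiary centre.
Tertiary is more stable than secondary, so the shift occurs.

yes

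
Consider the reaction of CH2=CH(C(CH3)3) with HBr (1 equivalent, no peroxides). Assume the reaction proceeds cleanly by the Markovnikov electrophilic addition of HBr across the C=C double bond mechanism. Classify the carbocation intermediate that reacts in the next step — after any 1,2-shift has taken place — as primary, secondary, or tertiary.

tertiary

Step 1: Electrophilic addition begins with the π(C=C) electrons forming a bond to the proton of HBr. Following Markovnikov's rule, the resulting cation is secondary. The H–Br bond breaks heterolytically, releasing Br⁻.
Step 2: A methyl group with its bonding pair migrates from the adjacent tert-butyl carbon to the cationic centre — a 1,2-methyl shift — upgrading the secondary cation to a tertiary one.
The cation rearranges from secondary to tertiary via a 1,2-methyl shift from the adjacent tert-butyl carbon; the tertiary cation is what reacts next.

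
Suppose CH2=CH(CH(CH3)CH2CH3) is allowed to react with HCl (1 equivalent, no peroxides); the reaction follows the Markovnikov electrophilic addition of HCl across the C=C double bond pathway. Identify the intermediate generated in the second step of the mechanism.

tertiary carbocation

Step 1: Protonation of the alkene by HCl: the π bond acts as the nucleophile and picks up H⁺, giving the more stable (Markovnikov) secondary carbocation. The H–Cl bond breaks heterolytically, releasing Cl⁻.
Step 2: A hydride (H with its bonding pair) migrates from the adjacent sec-butyl carbon to the cationic centre — a 1,2-hydride shift — upgrading the secondary cation to a tertiary one.
After step 2 the species present is a tertiary carbocation.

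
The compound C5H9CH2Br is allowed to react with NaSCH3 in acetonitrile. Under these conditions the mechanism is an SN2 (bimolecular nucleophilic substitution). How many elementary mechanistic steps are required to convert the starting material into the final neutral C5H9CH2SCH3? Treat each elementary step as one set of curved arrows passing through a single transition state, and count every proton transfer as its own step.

1

Step 1: CH3S⁻ attacks the back face of the α-carbon while Br⁻ departs with the C–Br bonding pair — a single concerted displacement through a pentacoordinate transition state.
Total: 1 elementary step.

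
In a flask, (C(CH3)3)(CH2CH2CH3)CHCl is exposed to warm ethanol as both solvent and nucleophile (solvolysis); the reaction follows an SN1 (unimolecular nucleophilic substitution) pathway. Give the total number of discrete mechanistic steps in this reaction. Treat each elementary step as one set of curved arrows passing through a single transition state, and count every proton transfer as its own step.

4

Step 1: The C–Cl bond breaks with both electrons going to the chloride; Cl⁻ leaves and a secondary carbocation remains.
Step 2: A 1,2-methyl shift from the adjacent tert-butyl carbon moves the positive charge from the secondary centre to an adjacent carbon, generating a more stable tertiary carbocation.
Step 3: CH3CH2OH donates an oxygen lone pair into the empty p orbital of the cation, giving a protonated ether (an oxonium ion).
Step 4: A second solvent molecule removes the proton on oxygen, giving the neutral ether product.
Total: 4 elementary steps.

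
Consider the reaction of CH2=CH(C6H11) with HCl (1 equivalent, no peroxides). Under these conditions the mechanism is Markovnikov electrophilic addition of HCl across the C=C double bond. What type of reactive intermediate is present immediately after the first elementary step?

secondary carbocation

Step 1: Protonation of the alkene by HCl: the π bond acts as the nucleophile and picks up H⁺, giving the more stable (Markovnikov) secondary carbocation. The H–Cl bond breaks heterolytically, releasing Cl⁻.
After step 1 the species present is a secondary carbocation.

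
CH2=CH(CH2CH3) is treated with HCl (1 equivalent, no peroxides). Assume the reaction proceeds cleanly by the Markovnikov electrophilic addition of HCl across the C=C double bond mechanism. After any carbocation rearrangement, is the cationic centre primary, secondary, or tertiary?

secondary

Step 1: Protonation of the alkene by HCl: the π bond acts as the nucleophile and picks up H⁺, giving the more stable (Markovnikov) secondary carbocation. The H–Cl bond breaks heterolytically, releasing Cl⁻.
No single 1,2-shift to an adjacent carbon would give a more-substituted cation, so no rearrangement occurs.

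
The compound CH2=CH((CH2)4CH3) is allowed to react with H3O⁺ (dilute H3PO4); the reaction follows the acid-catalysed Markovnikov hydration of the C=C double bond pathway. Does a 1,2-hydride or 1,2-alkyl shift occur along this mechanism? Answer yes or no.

The first-formed carbocation is secondary.
No single 1,2-shift to an adjacent carbon would produce a more-substituted cation than the one already present, so no rearrangement occurs.

no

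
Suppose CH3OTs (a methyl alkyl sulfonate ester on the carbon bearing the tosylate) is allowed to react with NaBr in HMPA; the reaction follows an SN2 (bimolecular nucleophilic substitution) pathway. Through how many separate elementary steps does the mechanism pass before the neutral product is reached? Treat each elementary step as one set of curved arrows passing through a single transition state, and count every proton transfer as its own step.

Step 1: The bromide nucleophile donates a lone pair from Br to the α-carbon in a backside attack; simultaneously the C–O σ-bond breaks and both of its electrons leave with TsO⁻. One concerted step with inversion of configuration.
Total: 1 elementary step.

1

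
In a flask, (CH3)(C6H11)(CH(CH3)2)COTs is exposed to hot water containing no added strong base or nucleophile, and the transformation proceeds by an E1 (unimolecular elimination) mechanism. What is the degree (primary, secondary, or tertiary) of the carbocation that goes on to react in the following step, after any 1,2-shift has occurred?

Step 1: Rate-determining heterolysis of the C–O bond gives TsO⁻ and a tertiary carbocation.
No single 1,2-shift to an adjacent carbon would give a more-substituted cation, so no rearrangement occurs.

tertiary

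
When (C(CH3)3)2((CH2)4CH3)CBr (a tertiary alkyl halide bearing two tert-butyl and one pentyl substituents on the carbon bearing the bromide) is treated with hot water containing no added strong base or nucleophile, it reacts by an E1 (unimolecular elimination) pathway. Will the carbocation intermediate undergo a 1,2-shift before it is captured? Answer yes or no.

no

The first-formed carbocation is tertiary.
No single 1,2-shift to an adjacent carbon would produce a more-substituted cation than the one already present, so no rearrangement occurs.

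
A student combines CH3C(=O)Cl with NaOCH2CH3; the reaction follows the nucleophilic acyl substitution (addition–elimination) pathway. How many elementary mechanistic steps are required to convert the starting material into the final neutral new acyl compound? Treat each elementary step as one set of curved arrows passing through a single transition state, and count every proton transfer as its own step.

Step 1: A lone pair on the O of CH3CH2O⁻ attacks the electrophilic acyl carbon; the π(C=O) electrons move onto oxygen, giving a tetrahedral intermediate.
Step 2: Elimination step: re-formation of the carbonyl π bond drives out Cl⁻, giving the new acyl compound.
Total: 2 elementary steps.

2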